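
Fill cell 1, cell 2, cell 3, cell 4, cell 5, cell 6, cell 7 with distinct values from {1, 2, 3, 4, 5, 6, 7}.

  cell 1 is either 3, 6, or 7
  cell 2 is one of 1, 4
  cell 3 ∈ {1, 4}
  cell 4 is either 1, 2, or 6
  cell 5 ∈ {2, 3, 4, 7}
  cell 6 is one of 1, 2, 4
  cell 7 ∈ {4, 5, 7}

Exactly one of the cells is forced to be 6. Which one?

The 7 variables together cover exactly {1, 2, 3, 4, 5, 6, 7} — 7 values for 7 variables — and 5 appears only in cell 7's list, so cell 7 = 5.
cell 2 and cell 3 share exactly the 2 values {1, 4}; by pigeonhole those values go to them, so strike 1, 4 from cell 4, cell 5, cell 6.
That leaves cell 6 = 2. Strike 2 from cell 4, cell 5.
So 6 goes to cell 4.

cell 4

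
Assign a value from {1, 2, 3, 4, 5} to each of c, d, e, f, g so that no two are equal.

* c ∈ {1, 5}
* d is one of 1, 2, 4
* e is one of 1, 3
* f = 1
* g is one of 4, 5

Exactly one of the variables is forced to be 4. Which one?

f must be 1 (only option left). Remove 1 from c, d, e.
That leaves c = 5. Strike 5 from g.
So 4 goes to g.

g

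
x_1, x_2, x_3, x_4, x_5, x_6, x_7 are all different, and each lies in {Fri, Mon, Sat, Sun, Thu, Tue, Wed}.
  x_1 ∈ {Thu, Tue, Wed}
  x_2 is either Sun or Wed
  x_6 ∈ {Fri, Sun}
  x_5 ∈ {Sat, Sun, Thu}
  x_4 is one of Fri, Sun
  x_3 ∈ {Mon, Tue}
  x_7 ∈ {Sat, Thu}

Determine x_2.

Wed

The 7 variables draw from only 7 values {Fri, Mon, Sat, Sun, Thu, Tue, Wed}, so each is used; only x_3 can be Mon, hence x_3 = Mon.
The 6 still-open variables draw from only 6 values {Fri, Sat, Sun, Thu, Tue, Wed}, so each is used; only x_1 can be Tue, hence x_1 = Tue.
Among the 5 still-open variables, Wed fits only x_2 (and all 5 values in {Fri, Sat, Sun, Thu, Wed} must be used), so x_2 = Wed.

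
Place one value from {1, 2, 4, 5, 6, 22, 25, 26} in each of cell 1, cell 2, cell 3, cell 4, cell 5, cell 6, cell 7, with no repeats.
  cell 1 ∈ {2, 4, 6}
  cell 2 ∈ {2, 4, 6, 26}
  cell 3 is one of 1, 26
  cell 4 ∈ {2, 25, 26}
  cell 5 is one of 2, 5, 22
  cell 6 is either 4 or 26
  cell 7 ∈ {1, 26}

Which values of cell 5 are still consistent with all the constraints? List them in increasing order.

5, 22

cell 3 and cell 7 share exactly the 2 values {1, 26}; by pigeonhole those values go to them, so strike 1, 26 from cell 2, cell 4, cell 6.
That leaves cell 6 = 4. Remove 4 from cell 1, cell 2.
cell 1 and cell 2 between them cover only {2, 6} — a naked pair. Remove those values from cell 4, cell 5.
That leaves cell 4 = 25.
No further eliminations apply; cell 5 can still be any of 5, 22.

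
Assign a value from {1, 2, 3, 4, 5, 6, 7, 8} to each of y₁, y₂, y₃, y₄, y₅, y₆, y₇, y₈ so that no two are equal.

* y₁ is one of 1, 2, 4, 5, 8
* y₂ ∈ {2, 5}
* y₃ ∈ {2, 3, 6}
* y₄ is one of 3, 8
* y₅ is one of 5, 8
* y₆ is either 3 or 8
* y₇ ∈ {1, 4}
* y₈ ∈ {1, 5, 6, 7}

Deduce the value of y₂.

The 8 variables draw from only 8 values {1, 2, 3, 4, 5, 6, 7, 8}, so each is used; only y₈ can be 7, hence y₈ = 7.
The 7 still-open variables draw from only 7 values {1, 2, 3, 4, 5, 6, 8}, so each is used; only y₃ can be 6, hence y₃ = 6.
y₄ and y₆ between them cover only {3, 8} — a naked pair. Remove those values from y₁, y₅.
That leaves y₅ = 5. Strike 5 from y₁, y₂.
So y₂ = 2.

2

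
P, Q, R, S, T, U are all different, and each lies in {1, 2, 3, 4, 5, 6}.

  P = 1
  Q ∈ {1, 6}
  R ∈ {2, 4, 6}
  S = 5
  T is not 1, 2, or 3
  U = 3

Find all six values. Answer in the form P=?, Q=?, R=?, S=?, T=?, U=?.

P has just one choice, so P = 1. Strike 1 from Q.
That leaves Q = 6. Strike 6 from R, T.
That leaves S = 5. Remove 5 from T.
T's domain is down to {4}, so T = 4. Strike 4 from R.
U has just one choice, so U = 3.
R has just one choice, so R = 2.

P=1, Q=6, R=2, S=5, T=4, U=3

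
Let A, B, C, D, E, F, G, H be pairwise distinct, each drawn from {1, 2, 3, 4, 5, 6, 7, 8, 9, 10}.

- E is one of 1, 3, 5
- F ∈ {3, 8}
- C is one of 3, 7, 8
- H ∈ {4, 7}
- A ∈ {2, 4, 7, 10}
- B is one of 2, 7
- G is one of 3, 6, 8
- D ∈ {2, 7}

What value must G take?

6

B and D share exactly the 2 values {2, 7}; by pigeonhole those values go to them, so strike 2, 7 from A, C, H.
H's domain is down to {4}, so H = 4. Eliminate 4 elsewhere: A.
A's domain is down to {10}, so A = 10.
C and F between them cover only {3, 8} — a naked pair. Remove those values from E, G.
So G = 6.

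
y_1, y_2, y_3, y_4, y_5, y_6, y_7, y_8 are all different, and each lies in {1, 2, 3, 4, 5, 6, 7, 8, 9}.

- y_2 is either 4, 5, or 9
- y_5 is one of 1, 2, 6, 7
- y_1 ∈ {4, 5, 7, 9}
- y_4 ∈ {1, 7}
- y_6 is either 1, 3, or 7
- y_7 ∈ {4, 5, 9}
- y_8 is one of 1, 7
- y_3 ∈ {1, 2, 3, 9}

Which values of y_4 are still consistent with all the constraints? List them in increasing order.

1, 7

Among the 8 variables, 6 fits only y_5 (and all 8 values in {1, 2, 3, 4, 5, 6, 7, 9} must be used), so y_5 = 6.
The 7 still-open variables together cover exactly {1, 2, 3, 4, 5, 7, 9} — 7 values for 7 variables — and 2 appears only in y_3's list, so y_3 = 2.
Among the 6 still-open variables, 3 fits only y_6 (and all 6 values in {1, 3, 4, 5, 7, 9} must be used), so y_6 = 3.
y_4 and y_8 share exactly the 2 values {1, 7}; by pigeonhole those values go to them, so strike 1, 7 from y_1.
No further eliminations apply; y_4 can still be any of 1, 7.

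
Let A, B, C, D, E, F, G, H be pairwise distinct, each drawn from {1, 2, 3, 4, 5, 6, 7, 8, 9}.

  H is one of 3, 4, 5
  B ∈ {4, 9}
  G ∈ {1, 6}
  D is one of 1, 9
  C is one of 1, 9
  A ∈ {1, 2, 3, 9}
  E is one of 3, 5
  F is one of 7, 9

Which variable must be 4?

The 8 variables together cover exactly {1, 2, 3, 4, 5, 6, 7, 9} — 8 values for 8 variables — and 2 appears only in A's list, so A = 2.
The 7 still-open variables together cover exactly {1, 3, 4, 5, 6, 7, 9} — 7 values for 7 variables — and 6 appears only in G's list, so G = 6.
The 6 still-open variables draw from only 6 values {1, 3, 4, 5, 7, 9}, so each is used; only F can be 7, hence F = 7.
C and D share exactly the 2 values {1, 9}; by pigeonhole those values go to them, so strike 1, 9 from B.
So 4 goes to B.

B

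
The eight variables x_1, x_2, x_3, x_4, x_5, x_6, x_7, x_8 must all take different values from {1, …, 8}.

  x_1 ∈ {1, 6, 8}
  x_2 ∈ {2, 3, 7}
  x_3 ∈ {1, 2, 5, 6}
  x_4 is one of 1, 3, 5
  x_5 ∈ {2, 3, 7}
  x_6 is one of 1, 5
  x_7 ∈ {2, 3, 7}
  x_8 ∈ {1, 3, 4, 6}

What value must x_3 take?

6

The 8 variables together cover exactly {1, 2, 3, 4, 5, 6, 7, 8} — 8 values for 8 variables — and 4 appears only in x_8's list, so x_8 = 4.
Among the 7 still-open variables, 8 fits only x_1 (and all 7 values in {1, 2, 3, 5, 6, 7, 8} must be used), so x_1 = 8.
Among the 6 still-open variables, 6 fits only x_3 (and all 6 values in {1, 2, 3, 5, 6, 7} must be used), so x_3 = 6.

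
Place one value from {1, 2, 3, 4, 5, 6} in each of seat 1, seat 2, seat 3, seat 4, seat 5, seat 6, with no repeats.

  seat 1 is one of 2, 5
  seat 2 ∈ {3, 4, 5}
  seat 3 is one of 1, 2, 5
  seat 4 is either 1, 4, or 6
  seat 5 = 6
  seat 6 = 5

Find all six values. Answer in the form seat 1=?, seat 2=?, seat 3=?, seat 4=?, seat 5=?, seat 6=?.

seat 5 must be 6 (only option left). Strike 6 from seat 4.
seat 6 has just one choice, so seat 6 = 5. Strike 5 from seat 1, seat 2, seat 3.
That leaves seat 1 = 2. Remove 2 from seat 3.
seat 3 has just one choice, so seat 3 = 1. So seat 4 can't be 1.
seat 4 must be 4 (only option left). Remove 4 from seat 2.
seat 2 has just one choice, so seat 2 = 3.

seat 1=2, seat 2=3, seat 3=1, seat 4=4, seat 5=6, seat 6=5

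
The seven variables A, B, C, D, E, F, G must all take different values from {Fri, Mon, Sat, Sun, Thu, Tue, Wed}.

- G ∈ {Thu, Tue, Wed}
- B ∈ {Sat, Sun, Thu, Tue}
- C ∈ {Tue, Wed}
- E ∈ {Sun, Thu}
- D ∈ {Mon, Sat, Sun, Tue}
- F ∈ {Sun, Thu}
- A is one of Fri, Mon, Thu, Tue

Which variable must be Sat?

B

The 7 variables draw from only 7 values {Fri, Mon, Sat, Sun, Thu, Tue, Wed}, so each is used; only A can be Fri, hence A = Fri.
The 6 still-open variables draw from only 6 values {Mon, Sat, Sun, Thu, Tue, Wed}, so each is used; only D can be Mon, hence D = Mon.
Among the 5 still-open variables, Sat fits only B (and all 5 values in {Sat, Sun, Thu, Tue, Wed} must be used), so B = Sat.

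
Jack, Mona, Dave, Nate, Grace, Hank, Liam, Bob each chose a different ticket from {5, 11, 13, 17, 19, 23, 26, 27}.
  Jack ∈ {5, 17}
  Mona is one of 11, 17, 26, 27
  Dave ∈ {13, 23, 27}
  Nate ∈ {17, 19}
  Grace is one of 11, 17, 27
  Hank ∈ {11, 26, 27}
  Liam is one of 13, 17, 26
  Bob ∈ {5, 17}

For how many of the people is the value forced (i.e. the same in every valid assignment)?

The 8 variables draw from only 8 values {5, 11, 13, 17, 19, 23, 26, 27}, so each is used; only Nate can be 19, hence Nate = 19.
Among the 7 still-open variables, 23 fits only Dave (and all 7 values in {5, 11, 13, 17, 23, 26, 27} must be used), so Dave = 23.
The 6 still-open variables draw from only 6 values {5, 11, 13, 17, 26, 27}, so each is used; only Liam can be 13, hence Liam = 13.
The 2 variables Jack and Bob are confined to {5, 17}, which locks those values in; drop them from Mona, Grace.
Determined: Dave=23, Nate=19, Liam=13. The other people each still have more than one consistent value. That makes 3.

3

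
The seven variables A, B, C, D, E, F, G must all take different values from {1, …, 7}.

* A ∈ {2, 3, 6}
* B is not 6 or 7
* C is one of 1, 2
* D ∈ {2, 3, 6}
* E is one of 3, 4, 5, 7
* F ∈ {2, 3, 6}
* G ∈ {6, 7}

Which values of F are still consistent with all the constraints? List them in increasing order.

A, D, F share exactly the 3 values {2, 3, 6}; by pigeonhole those values go to them, so strike 2, 3, 6 from B, C, E, G.
That leaves C = 1. So B can't be 1.
G's domain is down to {7}, so G = 7. Remove 7 from E.
No further eliminations apply; F can still be any of 2, 3, 6.

2, 3, 6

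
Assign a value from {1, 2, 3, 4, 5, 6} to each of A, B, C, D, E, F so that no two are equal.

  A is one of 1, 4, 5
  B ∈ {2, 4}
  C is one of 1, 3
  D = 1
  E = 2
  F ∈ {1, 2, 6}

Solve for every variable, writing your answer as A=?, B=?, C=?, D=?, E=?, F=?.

A=5, B=4, C=3, D=1, E=2, F=6

D has just one choice, so D = 1. Remove 1 from A, C, F.
E must be 2 (only option left). So B, F can't be 2.
F has just one choice, so F = 6.
B's domain is down to {4}, so B = 4. Strike 4 from A.
C's domain is down to {3}, so C = 3.
A's domain is down to {5}, so A = 5.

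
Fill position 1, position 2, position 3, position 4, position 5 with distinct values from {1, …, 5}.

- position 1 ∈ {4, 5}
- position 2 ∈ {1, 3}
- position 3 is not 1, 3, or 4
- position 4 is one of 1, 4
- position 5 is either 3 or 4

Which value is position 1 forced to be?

The 5 variables draw from only 5 values {1, 2, 3, 4, 5}, so each is used; only position 3 can be 2, hence position 3 = 2.
The 4 still-open variables together cover exactly {1, 3, 4, 5} — 4 values for 4 variables — and 5 appears only in position 1's list, so position 1 = 5.

5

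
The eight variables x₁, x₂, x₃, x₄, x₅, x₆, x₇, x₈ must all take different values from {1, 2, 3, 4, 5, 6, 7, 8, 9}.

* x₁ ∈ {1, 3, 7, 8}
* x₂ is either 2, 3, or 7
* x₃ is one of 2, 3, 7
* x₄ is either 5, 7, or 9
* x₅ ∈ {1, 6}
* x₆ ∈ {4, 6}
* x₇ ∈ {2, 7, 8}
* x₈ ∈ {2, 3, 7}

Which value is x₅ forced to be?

x₂, x₃, x₈ share exactly the 3 values {2, 3, 7}; by pigeonhole those values go to them, so strike 2, 3, 7 from x₁, x₄, x₇.
x₇ has just one choice, so x₇ = 8. Eliminate 8 elsewhere: x₁.
x₁ has just one choice, so x₁ = 1. So x₅ can't be 1.
So x₅ = 6.

6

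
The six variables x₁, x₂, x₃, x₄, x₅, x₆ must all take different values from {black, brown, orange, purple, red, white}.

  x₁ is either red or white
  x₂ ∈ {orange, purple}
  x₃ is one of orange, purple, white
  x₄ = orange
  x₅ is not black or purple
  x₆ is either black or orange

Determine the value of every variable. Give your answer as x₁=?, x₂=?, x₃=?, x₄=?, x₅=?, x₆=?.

x₄ must be orange (only option left). Remove orange from x₂, x₃, x₅, x₆.
x₆ must be black (only option left).
x₂'s domain is down to {purple}, so x₂ = purple. Remove purple from x₃.
x₃'s domain is down to {white}, so x₃ = white. Strike white from x₁, x₅.
That leaves x₁ = red. So x₅ can't be red.
x₅ must be brown (only option left).

x₁=red, x₂=purple, x₃=white, x₄=orange, x₅=brown, x₆=black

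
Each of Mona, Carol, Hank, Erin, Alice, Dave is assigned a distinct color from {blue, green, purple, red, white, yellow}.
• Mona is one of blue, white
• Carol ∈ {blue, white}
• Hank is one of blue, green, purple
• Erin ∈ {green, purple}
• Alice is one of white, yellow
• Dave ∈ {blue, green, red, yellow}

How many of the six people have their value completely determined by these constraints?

The 6 variables together cover exactly {blue, green, purple, red, white, yellow} — 6 values for 6 variables — and red appears only in Dave's list, so Dave = red.
The 5 still-open variables together cover exactly {blue, green, purple, white, yellow} — 5 values for 5 variables — and yellow appears only in Alice's list, so Alice = yellow.
Mona and Carol between them cover only {blue, white} — a naked pair. Remove those values from Hank.
Determined: Alice=yellow, Dave=red. The other people each still have more than one consistent value. That makes 2.

2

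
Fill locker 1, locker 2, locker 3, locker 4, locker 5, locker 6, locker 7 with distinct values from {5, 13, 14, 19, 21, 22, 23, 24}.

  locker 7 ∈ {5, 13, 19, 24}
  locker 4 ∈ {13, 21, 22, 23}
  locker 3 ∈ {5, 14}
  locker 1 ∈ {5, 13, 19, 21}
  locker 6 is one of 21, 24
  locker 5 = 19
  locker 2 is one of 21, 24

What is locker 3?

locker 5 has just one choice, so locker 5 = 19. Strike 19 from locker 1, locker 7.
The 2 variables locker 2 and locker 6 are confined to {21, 24}, which locks those values in; drop them from locker 1, locker 4, locker 7.
locker 1 and locker 7 share exactly the 2 values {5, 13}; by pigeonhole those values go to them, so strike 5, 13 from locker 3, locker 4.
So locker 3 = 14.

14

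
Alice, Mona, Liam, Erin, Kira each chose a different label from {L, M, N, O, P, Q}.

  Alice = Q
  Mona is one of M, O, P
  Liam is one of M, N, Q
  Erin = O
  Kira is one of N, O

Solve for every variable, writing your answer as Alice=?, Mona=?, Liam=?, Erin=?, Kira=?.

Alice's domain is down to {Q}, so Alice = Q. Remove Q from Liam.
Erin's domain is down to {O}, so Erin = O. So Mona, Kira can't be O.
Kira must be N (only option left). Eliminate N elsewhere: Liam.
Liam has just one choice, so Liam = M. Strike M from Mona.
Mona's domain is down to {P}, so Mona = P.

Alice=Q, Mona=P, Liam=M, Erin=O, Kira=N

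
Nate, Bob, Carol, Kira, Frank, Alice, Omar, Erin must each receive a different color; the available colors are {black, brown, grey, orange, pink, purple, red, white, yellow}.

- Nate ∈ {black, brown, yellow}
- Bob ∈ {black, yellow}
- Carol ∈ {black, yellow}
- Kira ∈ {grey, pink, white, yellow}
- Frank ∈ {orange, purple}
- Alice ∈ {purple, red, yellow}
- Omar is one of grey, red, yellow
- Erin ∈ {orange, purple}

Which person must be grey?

Omar

Bob and Carol share exactly the 2 values {black, yellow}; by pigeonhole those values go to them, so strike black, yellow from Nate, Kira, Alice, Omar.
Nate must be brown (only option left).
Frank and Erin between them cover only {orange, purple} — a naked pair. Remove those values from Alice.
Alice must be red (only option left). So Omar can't be red.
So grey goes to Omar.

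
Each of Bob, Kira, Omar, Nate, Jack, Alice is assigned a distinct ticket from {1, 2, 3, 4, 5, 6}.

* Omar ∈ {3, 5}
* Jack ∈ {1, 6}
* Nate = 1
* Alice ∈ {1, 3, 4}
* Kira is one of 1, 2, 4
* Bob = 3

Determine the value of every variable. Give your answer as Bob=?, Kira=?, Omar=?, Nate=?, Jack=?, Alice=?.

Bob's domain is down to {3}, so Bob = 3. Eliminate 3 elsewhere: Omar, Alice.
That leaves Omar = 5.
That leaves Nate = 1. Strike 1 from Kira, Jack, Alice.
Jack's domain is down to {6}, so Jack = 6.
That leaves Alice = 4. Remove 4 from Kira.
That leaves Kira = 2.

Bob=3, Kira=2, Omar=5, Nate=1, Jack=6, Alice=4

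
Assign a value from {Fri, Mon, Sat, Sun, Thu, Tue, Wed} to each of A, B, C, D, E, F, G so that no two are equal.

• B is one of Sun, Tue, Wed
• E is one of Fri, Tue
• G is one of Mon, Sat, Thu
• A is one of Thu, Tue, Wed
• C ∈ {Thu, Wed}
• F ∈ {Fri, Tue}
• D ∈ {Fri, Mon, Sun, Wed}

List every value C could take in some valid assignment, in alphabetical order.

Thu, Wed

Among the 7 variables, Sat fits only G (and all 7 values in {Fri, Mon, Sat, Sun, Thu, Tue, Wed} must be used), so G = Sat.
The 6 still-open variables draw from only 6 values {Fri, Mon, Sun, Thu, Tue, Wed}, so each is used; only D can be Mon, hence D = Mon.
The 5 still-open variables draw from only 5 values {Fri, Sun, Thu, Tue, Wed}, so each is used; only B can be Sun, hence B = Sun.
E and F share exactly the 2 values {Fri, Tue}; by pigeonhole those values go to them, so strike Fri, Tue from A.
No further eliminations apply; C can still be any of Thu, Wed.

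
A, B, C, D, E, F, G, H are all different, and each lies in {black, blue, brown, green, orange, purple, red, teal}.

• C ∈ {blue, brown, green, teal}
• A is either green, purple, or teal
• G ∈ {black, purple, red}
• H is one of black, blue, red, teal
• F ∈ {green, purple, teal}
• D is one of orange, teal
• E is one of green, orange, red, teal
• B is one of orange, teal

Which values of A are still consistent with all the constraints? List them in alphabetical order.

green, purple

Among the 8 variables, brown fits only C (and all 8 values in {black, blue, brown, green, orange, purple, red, teal} must be used), so C = brown.
Among the 7 still-open variables, blue fits only H (and all 7 values in {black, blue, green, orange, purple, red, teal} must be used), so H = blue.
The 6 still-open variables together cover exactly {black, green, orange, purple, red, teal} — 6 values for 6 variables — and black appears only in G's list, so G = black.
The 5 still-open variables draw from only 5 values {green, orange, purple, red, teal}, so each is used; only E can be red, hence E = red.
The 2 variables B and D are confined to {orange, teal}, which locks those values in; drop them from A, F.
No further eliminations apply; A can still be any of green, purple.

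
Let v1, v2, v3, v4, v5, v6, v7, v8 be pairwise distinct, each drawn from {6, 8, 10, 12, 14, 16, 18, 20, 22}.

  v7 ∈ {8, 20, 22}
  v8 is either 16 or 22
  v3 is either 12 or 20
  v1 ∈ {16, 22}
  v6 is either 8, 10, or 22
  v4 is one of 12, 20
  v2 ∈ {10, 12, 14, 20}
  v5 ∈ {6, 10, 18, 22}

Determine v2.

v1 and v8 between them cover only {16, 22} — a naked pair. Remove those values from v5, v6, v7.
v3 and v4 share exactly the 2 values {12, 20}; by pigeonhole those values go to them, so strike 12, 20 from v2, v7.
v7 has just one choice, so v7 = 8. Eliminate 8 elsewhere: v6.
That leaves v6 = 10. So v2, v5 can't be 10.
So v2 = 14.

14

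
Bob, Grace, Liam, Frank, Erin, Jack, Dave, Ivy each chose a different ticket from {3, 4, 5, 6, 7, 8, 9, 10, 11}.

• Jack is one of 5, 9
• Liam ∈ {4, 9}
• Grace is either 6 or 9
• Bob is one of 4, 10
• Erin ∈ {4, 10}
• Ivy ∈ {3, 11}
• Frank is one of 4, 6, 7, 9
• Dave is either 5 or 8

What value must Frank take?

7

Bob and Erin share exactly the 2 values {4, 10}; by pigeonhole those values go to them, so strike 4, 10 from Liam, Frank.
That leaves Liam = 9. Eliminate 9 elsewhere: Grace, Frank, Jack.
That leaves Jack = 5. Eliminate 5 elsewhere: Dave.
That leaves Dave = 8.
Grace must be 6 (only option left). Strike 6 from Frank.
So Frank = 7.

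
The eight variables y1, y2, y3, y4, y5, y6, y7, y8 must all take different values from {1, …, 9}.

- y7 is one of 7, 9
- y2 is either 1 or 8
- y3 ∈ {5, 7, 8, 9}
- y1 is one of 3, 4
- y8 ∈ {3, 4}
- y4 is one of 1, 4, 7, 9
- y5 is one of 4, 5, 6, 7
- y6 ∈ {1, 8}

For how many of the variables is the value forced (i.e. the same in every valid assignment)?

2

The 8 variables together cover exactly {1, 3, 4, 5, 6, 7, 8, 9} — 8 values for 8 variables — and 6 appears only in y5's list, so y5 = 6.
Among the 7 still-open variables, 5 fits only y3 (and all 7 values in {1, 3, 4, 5, 7, 8, 9} must be used), so y3 = 5.
The 2 variables y1 and y8 are confined to {3, 4}, which locks those values in; drop them from y4.
y2 and y6 between them cover only {1, 8} — a naked pair. Remove those values from y4.
Determined: y3=5, y5=6. The other variables each still have more than one consistent value. That makes 2.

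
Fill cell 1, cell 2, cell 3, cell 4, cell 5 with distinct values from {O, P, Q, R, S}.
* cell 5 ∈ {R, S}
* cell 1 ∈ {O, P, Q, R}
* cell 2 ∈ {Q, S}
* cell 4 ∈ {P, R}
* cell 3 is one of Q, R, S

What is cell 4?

The 5 variables draw from only 5 values {O, P, Q, R, S}, so each is used; only cell 1 can be O, hence cell 1 = O.
The 4 still-open variables together cover exactly {P, Q, R, S} — 4 values for 4 variables — and P appears only in cell 4's list, so cell 4 = P.

P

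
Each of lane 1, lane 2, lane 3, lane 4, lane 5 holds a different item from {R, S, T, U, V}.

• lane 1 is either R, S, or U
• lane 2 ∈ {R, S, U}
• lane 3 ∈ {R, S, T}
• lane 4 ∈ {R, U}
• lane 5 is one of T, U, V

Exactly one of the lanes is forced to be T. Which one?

Among the 5 variables, V fits only lane 5 (and all 5 values in {R, S, T, U, V} must be used), so lane 5 = V.
Among the 4 still-open variables, T fits only lane 3 (and all 4 values in {R, S, T, U} must be used), so lane 3 = T.

lane 3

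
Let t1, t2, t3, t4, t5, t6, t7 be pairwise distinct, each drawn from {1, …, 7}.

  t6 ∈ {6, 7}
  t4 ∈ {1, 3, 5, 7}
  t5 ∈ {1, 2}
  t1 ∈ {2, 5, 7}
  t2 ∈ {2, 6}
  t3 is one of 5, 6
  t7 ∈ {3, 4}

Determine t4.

The 7 variables draw from only 7 values {1, 2, 3, 4, 5, 6, 7}, so each is used; only t7 can be 4, hence t7 = 4.
The 6 still-open variables together cover exactly {1, 2, 3, 5, 6, 7} — 6 values for 6 variables — and 3 appears only in t4's list, so t4 = 3.

3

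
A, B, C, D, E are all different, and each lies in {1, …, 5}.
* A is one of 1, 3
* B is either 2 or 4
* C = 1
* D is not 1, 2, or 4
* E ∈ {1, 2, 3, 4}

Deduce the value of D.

C's domain is down to {1}, so C = 1. So A, E can't be 1.
A has just one choice, so A = 3. Strike 3 from D, E.
So D = 5.

5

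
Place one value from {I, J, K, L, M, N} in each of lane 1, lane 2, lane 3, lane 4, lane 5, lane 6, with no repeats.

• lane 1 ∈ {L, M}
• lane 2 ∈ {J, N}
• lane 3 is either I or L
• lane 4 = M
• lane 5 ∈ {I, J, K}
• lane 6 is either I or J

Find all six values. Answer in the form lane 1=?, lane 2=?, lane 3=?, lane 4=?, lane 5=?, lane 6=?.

lane 1=L, lane 2=N, lane 3=I, lane 4=M, lane 5=K, lane 6=J

lane 4's domain is down to {M}, so lane 4 = M. Eliminate M elsewhere: lane 1.
lane 1 must be L (only option left). Strike L from lane 3.
That leaves lane 3 = I. Eliminate I elsewhere: lane 5, lane 6.
lane 6 must be J (only option left). Eliminate J elsewhere: lane 2, lane 5.
lane 2's domain is down to {N}, so lane 2 = N.
lane 5 has just one choice, so lane 5 = K.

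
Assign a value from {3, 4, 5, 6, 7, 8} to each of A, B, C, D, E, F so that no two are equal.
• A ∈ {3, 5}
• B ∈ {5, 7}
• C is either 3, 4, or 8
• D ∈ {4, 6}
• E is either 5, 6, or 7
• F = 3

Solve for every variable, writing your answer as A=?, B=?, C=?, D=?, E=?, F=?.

A=5, B=7, C=8, D=4, E=6, F=3

F's domain is down to {3}, so F = 3. So A, C can't be 3.
A has just one choice, so A = 5. Strike 5 from B, E.
That leaves B = 7. So E can't be 7.
E has just one choice, so E = 6. Eliminate 6 elsewhere: D.
D must be 4 (only option left). So C can't be 4.
C's domain is down to {8}, so C = 8.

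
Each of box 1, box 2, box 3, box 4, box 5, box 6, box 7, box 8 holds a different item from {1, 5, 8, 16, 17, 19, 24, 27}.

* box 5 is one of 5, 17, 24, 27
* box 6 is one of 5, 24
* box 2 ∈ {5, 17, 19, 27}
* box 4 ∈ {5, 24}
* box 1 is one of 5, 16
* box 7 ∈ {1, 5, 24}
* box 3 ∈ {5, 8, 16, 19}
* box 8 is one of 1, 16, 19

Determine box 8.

Among the 8 variables, 8 fits only box 3 (and all 8 values in {1, 5, 8, 16, 17, 19, 24, 27} must be used), so box 3 = 8.
box 4 and box 6 between them cover only {5, 24} — a naked pair. Remove those values from box 1, box 2, box 5, box 7.
box 1 has just one choice, so box 1 = 16. So box 8 can't be 16.
box 7's domain is down to {1}, so box 7 = 1. Eliminate 1 elsewhere: box 8.
So box 8 = 19.

19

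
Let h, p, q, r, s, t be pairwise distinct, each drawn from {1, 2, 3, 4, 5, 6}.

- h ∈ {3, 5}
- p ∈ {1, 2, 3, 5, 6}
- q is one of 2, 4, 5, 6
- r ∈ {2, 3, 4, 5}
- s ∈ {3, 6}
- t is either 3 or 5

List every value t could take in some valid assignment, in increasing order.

The 6 variables together cover exactly {1, 2, 3, 4, 5, 6} — 6 values for 6 variables — and 1 appears only in p's list, so p = 1.
h and t between them cover only {3, 5} — a naked pair. Remove those values from q, r, s.
s has just one choice, so s = 6. Remove 6 from q.
No further eliminations apply; t can still be any of 3, 5.

3, 5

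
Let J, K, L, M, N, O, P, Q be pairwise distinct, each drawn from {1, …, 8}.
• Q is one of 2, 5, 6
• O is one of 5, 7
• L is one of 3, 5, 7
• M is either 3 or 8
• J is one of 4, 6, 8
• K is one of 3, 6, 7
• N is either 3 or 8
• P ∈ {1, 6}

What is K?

6

The 8 variables draw from only 8 values {1, 2, 3, 4, 5, 6, 7, 8}, so each is used; only P can be 1, hence P = 1.
Among the 7 still-open variables, 2 fits only Q (and all 7 values in {2, 3, 4, 5, 6, 7, 8} must be used), so Q = 2.
Among the 6 still-open variables, 4 fits only J (and all 6 values in {3, 4, 5, 6, 7, 8} must be used), so J = 4.
Among the 5 still-open variables, 6 fits only K (and all 5 values in {3, 5, 6, 7, 8} must be used), so K = 6.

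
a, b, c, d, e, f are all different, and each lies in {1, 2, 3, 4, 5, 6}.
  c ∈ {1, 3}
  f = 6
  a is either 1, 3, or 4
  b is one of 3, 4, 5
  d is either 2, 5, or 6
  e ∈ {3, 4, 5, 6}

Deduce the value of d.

f's domain is down to {6}, so f = 6. Eliminate 6 elsewhere: d, e.
Among the 5 still-open variables, 2 fits only d (and all 5 values in {1, 2, 3, 4, 5} must be used), so d = 2.

2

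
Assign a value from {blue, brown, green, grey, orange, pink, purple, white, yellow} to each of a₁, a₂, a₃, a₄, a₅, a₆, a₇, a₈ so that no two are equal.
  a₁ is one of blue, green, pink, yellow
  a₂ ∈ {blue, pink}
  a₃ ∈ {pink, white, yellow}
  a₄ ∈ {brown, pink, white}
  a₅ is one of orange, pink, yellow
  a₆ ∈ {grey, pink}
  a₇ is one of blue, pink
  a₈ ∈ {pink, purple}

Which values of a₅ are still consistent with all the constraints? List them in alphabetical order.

a₂ and a₇ between them cover only {blue, pink} — a naked pair. Remove those values from a₁, a₃, a₄, a₅, a₆, a₈.
That leaves a₆ = grey.
a₈'s domain is down to {purple}, so a₈ = purple.
No further eliminations apply; a₅ can still be any of orange, yellow.

orange, yellow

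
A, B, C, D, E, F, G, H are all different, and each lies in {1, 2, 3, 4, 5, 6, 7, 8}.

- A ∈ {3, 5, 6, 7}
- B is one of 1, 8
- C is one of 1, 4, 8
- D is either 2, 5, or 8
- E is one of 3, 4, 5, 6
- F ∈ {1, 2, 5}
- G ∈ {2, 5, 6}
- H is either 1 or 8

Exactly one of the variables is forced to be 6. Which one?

G

The 8 variables draw from only 8 values {1, 2, 3, 4, 5, 6, 7, 8}, so each is used; only A can be 7, hence A = 7.
Among the 7 still-open variables, 3 fits only E (and all 7 values in {1, 2, 3, 4, 5, 6, 8} must be used), so E = 3.
The 6 still-open variables draw from only 6 values {1, 2, 4, 5, 6, 8}, so each is used; only C can be 4, hence C = 4.
Among the 5 still-open variables, 6 fits only G (and all 5 values in {1, 2, 5, 6, 8} must be used), so G = 6.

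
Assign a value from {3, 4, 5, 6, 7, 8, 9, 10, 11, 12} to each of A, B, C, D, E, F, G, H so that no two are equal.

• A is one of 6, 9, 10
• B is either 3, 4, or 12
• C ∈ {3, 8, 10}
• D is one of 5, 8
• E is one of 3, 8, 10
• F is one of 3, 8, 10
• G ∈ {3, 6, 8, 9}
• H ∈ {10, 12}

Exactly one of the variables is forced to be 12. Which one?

Among the 8 variables, 4 fits only B (and all 8 values in {3, 4, 5, 6, 8, 9, 10, 12} must be used), so B = 4.
The 7 still-open variables draw from only 7 values {3, 5, 6, 8, 9, 10, 12}, so each is used; only D can be 5, hence D = 5.
Among the 6 still-open variables, 12 fits only H (and all 6 values in {3, 6, 8, 9, 10, 12} must be used), so H = 12.

H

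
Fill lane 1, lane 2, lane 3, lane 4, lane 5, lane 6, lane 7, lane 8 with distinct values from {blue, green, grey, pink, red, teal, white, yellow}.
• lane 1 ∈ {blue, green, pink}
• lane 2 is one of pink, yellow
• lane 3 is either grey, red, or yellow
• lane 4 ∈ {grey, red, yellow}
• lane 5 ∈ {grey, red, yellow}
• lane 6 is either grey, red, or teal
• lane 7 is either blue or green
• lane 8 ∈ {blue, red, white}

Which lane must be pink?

The 8 variables draw from only 8 values {blue, green, grey, pink, red, teal, white, yellow}, so each is used; only lane 6 can be teal, hence lane 6 = teal.
The 7 still-open variables draw from only 7 values {blue, green, grey, pink, red, white, yellow}, so each is used; only lane 8 can be white, hence lane 8 = white.
lane 3, lane 4, lane 5 share exactly the 3 values {grey, red, yellow}; by pigeonhole those values go to them, so strike grey, red, yellow from lane 2.
So pink goes to lane 2.

lane 2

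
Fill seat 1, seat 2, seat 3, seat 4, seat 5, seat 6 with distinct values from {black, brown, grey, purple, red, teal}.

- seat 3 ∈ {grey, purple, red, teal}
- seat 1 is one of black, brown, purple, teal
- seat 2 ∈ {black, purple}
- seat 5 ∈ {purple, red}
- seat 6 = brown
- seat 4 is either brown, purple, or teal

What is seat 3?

grey

seat 6's domain is down to {brown}, so seat 6 = brown. So seat 1, seat 4 can't be brown.
The 5 still-open variables together cover exactly {black, grey, purple, red, teal} — 5 values for 5 variables — and grey appears only in seat 3's list, so seat 3 = grey.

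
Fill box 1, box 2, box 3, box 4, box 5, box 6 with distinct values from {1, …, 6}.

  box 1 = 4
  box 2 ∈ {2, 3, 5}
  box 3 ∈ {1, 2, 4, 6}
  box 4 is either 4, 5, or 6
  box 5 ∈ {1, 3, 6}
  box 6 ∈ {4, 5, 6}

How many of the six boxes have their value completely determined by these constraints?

box 1 must be 4 (only option left). Remove 4 from box 3, box 4, box 6.
box 4 and box 6 between them cover only {5, 6} — a naked pair. Remove those values from box 2, box 3, box 5.
Determined: box 1=4. The other boxes each still have more than one consistent value. That makes 1.

1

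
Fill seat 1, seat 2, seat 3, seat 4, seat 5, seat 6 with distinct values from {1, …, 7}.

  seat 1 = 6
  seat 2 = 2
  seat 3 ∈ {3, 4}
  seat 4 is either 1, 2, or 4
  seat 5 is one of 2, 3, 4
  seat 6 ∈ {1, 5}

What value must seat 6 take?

5

seat 1 has just one choice, so seat 1 = 6.
That leaves seat 2 = 2. So seat 4, seat 5 can't be 2.
The 4 still-open variables draw from only 4 values {1, 3, 4, 5}, so each is used; only seat 6 can be 5, hence seat 6 = 5.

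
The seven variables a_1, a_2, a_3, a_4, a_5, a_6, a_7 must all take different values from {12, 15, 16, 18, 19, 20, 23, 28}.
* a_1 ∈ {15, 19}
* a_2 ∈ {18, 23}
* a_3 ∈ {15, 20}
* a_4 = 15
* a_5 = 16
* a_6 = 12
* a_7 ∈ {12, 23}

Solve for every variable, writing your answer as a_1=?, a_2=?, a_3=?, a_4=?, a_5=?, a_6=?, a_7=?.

a_4 has just one choice, so a_4 = 15. Eliminate 15 elsewhere: a_1, a_3.
That leaves a_5 = 16.
a_6 must be 12 (only option left). Remove 12 from a_7.
a_7 has just one choice, so a_7 = 23. So a_2 can't be 23.
a_1's domain is down to {19}, so a_1 = 19.
That leaves a_2 = 18.
a_3 has just one choice, so a_3 = 20.

a_1=19, a_2=18, a_3=20, a_4=15, a_5=16, a_6=12, a_7=23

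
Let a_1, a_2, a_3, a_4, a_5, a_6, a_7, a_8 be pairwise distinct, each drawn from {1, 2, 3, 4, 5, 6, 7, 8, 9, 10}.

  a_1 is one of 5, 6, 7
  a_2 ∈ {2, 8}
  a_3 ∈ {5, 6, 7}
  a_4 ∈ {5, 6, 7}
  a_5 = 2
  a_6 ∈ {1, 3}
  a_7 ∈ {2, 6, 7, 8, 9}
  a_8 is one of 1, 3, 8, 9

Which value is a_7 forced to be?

a_5 has just one choice, so a_5 = 2. Eliminate 2 elsewhere: a_2, a_7.
a_2 must be 8 (only option left). Strike 8 from a_7, a_8.
The 3 variables a_1, a_3, a_4 are confined to {5, 6, 7}, which locks those values in; drop them from a_7.
So a_7 = 9.

9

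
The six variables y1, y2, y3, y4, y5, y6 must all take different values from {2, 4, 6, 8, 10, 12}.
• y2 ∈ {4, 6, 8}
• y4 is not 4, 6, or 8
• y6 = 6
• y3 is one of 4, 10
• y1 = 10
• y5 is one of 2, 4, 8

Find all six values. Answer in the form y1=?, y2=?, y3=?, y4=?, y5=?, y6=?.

y1 has just one choice, so y1 = 10. Strike 10 from y3, y4.
y3 must be 4 (only option left). Strike 4 from y2, y5.
y6 has just one choice, so y6 = 6. Eliminate 6 elsewhere: y2.
y2 has just one choice, so y2 = 8. Remove 8 from y5.
y5's domain is down to {2}, so y5 = 2. Remove 2 from y4.
y4's domain is down to {12}, so y4 = 12.

y1=10, y2=8, y3=4, y4=12, y5=2, y6=6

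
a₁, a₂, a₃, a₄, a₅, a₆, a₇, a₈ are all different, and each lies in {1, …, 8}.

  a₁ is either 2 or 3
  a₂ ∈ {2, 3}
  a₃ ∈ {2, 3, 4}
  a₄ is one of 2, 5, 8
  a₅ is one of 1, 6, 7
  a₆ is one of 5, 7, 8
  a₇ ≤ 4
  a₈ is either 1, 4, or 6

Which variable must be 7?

a₁ and a₂ between them cover only {2, 3} — a naked pair. Remove those values from a₃, a₄, a₇.
That leaves a₃ = 4. Strike 4 from a₇, a₈.
a₇ has just one choice, so a₇ = 1. Remove 1 from a₅, a₈.
a₈ has just one choice, so a₈ = 6. So a₅ can't be 6.
So 7 goes to a₅.

a₅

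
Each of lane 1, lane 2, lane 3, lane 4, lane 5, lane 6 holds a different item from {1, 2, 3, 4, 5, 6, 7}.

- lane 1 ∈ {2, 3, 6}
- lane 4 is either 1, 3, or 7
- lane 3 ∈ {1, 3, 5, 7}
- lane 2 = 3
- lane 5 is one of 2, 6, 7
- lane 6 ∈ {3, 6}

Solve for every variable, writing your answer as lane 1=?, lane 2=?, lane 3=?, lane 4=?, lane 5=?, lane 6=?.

lane 2's domain is down to {3}, so lane 2 = 3. So lane 1, lane 3, lane 4, lane 6 can't be 3.
lane 6 has just one choice, so lane 6 = 6. Remove 6 from lane 1, lane 5.
lane 1 has just one choice, so lane 1 = 2. Strike 2 from lane 5.
lane 5 must be 7 (only option left). Eliminate 7 elsewhere: lane 3, lane 4.
lane 4's domain is down to {1}, so lane 4 = 1. Remove 1 from lane 3.
lane 3 must be 5 (only option left).

lane 1=2, lane 2=3, lane 3=5, lane 4=1, lane 5=7, lane 6=6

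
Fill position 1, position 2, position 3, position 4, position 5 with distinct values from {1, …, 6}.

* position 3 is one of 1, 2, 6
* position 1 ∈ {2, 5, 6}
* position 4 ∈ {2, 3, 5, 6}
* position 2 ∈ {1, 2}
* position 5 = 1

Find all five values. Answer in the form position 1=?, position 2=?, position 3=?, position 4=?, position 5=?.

position 5 has just one choice, so position 5 = 1. Strike 1 from position 2, position 3.
position 2 has just one choice, so position 2 = 2. Remove 2 from position 1, position 3, position 4.
position 3 must be 6 (only option left). Remove 6 from position 1, position 4.
position 1's domain is down to {5}, so position 1 = 5. Eliminate 5 elsewhere: position 4.
That leaves position 4 = 3.

position 1=5, position 2=2, position 3=6, position 4=3, position 5=1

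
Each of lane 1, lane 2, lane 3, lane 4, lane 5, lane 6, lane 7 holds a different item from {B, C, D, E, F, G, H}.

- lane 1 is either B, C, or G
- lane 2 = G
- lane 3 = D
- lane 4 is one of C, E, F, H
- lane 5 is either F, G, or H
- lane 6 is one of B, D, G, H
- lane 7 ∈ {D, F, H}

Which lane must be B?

lane 2 must be G (only option left). Strike G from lane 1, lane 5, lane 6.
lane 3's domain is down to {D}, so lane 3 = D. So lane 6, lane 7 can't be D.
The 5 still-open variables draw from only 5 values {B, C, E, F, H}, so each is used; only lane 4 can be E, hence lane 4 = E.
The 4 still-open variables together cover exactly {B, C, F, H} — 4 values for 4 variables — and C appears only in lane 1's list, so lane 1 = C.
The 3 still-open variables together cover exactly {B, F, H} — 3 values for 3 variables — and B appears only in lane 6's list, so lane 6 = B.

lane 6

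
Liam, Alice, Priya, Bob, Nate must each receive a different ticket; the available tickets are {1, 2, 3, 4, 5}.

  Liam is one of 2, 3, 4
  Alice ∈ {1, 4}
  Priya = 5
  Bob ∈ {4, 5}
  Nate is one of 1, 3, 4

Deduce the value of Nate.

Priya has just one choice, so Priya = 5. Eliminate 5 elsewhere: Bob.
Bob must be 4 (only option left). Remove 4 from Liam, Alice, Nate.
That leaves Alice = 1. Remove 1 from Nate.
So Nate = 3.

3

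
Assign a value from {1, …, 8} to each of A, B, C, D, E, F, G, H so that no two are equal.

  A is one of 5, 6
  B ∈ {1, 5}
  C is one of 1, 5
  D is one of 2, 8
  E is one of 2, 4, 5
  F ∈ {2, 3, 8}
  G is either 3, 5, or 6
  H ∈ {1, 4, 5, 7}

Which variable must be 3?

G

The 8 variables draw from only 8 values {1, 2, 3, 4, 5, 6, 7, 8}, so each is used; only H can be 7, hence H = 7.
The 7 still-open variables together cover exactly {1, 2, 3, 4, 5, 6, 8} — 7 values for 7 variables — and 4 appears only in E's list, so E = 4.
B and C between them cover only {1, 5} — a naked pair. Remove those values from A, G.
A must be 6 (only option left). Remove 6 from G.
So 3 goes to G.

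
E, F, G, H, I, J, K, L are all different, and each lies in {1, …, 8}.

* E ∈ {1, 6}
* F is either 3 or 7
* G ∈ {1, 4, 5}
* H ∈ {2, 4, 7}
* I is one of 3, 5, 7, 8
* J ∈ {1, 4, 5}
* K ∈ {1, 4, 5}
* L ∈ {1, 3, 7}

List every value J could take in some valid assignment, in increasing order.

Among the 8 variables, 2 fits only H (and all 8 values in {1, 2, 3, 4, 5, 6, 7, 8} must be used), so H = 2.
The 7 still-open variables together cover exactly {1, 3, 4, 5, 6, 7, 8} — 7 values for 7 variables — and 6 appears only in E's list, so E = 6.
The 6 still-open variables draw from only 6 values {1, 3, 4, 5, 7, 8}, so each is used; only I can be 8, hence I = 8.
G, J, K share exactly the 3 values {1, 4, 5}; by pigeonhole those values go to them, so strike 1, 4, 5 from L.
No further eliminations apply; J can still be any of 1, 4, 5.

1, 4, 5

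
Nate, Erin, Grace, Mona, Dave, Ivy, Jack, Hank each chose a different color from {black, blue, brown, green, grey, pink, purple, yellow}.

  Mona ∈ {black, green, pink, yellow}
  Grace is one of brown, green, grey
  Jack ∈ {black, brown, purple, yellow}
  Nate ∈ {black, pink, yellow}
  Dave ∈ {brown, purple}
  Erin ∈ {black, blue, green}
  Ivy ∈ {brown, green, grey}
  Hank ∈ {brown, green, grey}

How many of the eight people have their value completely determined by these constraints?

2

The 8 variables draw from only 8 values {black, blue, brown, green, grey, pink, purple, yellow}, so each is used; only Erin can be blue, hence Erin = blue.
Grace, Ivy, Hank between them cover only {brown, green, grey} — a naked triple. Remove those values from Mona, Dave, Jack.
Dave must be purple (only option left). Strike purple from Jack.
Determined: Erin=blue, Dave=purple. The other people each still have more than one consistent value. That makes 2.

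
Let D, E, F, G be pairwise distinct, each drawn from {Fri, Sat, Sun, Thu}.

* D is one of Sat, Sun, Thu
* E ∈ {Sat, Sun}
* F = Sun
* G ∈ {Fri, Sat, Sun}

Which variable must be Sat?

E

F's domain is down to {Sun}, so F = Sun. So D, E, G can't be Sun.
So Sat goes to E.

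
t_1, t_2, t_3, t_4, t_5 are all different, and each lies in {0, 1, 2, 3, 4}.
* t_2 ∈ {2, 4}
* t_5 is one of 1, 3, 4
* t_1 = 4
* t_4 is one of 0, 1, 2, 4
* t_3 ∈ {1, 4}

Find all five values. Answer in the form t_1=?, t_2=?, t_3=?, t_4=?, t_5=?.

t_1=4, t_2=2, t_3=1, t_4=0, t_5=3

t_1 has just one choice, so t_1 = 4. Eliminate 4 elsewhere: t_2, t_3, t_4, t_5.
t_2 has just one choice, so t_2 = 2. Strike 2 from t_4.
t_3 has just one choice, so t_3 = 1. So t_4, t_5 can't be 1.
t_4 must be 0 (only option left).
t_5 must be 3 (only option left).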